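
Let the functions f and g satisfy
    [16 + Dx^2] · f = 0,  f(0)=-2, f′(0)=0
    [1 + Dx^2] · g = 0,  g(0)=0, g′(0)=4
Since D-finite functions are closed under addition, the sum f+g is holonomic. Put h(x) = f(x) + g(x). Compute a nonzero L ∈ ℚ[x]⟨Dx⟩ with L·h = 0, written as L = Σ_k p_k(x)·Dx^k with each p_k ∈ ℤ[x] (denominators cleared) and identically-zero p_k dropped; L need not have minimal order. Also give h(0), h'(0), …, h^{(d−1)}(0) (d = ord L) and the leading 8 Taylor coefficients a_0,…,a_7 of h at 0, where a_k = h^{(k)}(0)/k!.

L = 16 + 17·Dx^2 + Dx^4  (order 4).
h: a_k = -2, 4, 16, -2/3, -64/3, 1/30, 512/45, -1/1260, …
ICs: h(0) = -2, h′(0) = 4, h′′(0) = 32, h′′′(0) = -4.

f: a_k = -2, 0, 16, 0, -64/3, 0, 512/45, 0, …
g: a_k = 0, 4, 0, -2/3, 0, 1/30, 0, -1/1260, …
h₀=f+g: left-lcm gives L₀, ord ≤ 4.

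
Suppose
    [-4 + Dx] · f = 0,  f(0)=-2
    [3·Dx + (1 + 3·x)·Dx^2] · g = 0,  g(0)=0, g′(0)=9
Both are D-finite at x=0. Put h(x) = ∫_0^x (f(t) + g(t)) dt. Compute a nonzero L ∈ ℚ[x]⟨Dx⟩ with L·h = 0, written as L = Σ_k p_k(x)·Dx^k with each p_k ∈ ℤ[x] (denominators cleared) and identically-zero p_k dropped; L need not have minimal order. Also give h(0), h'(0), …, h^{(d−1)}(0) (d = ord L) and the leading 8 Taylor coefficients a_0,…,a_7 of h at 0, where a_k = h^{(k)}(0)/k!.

f: a_k = -2, -8, -16, -64/3, -64/3, -256/15, -512/45, -2048/315, …
g: a_k = 0, 9, -27/2, 27, -243/4, 729/5, -729/2, 6561/7, …
f+g: L₀ = lclm(L_f,L_g), ord ≤ 1+2.
h=∫₀ˣh₀: take L = L₀·Dx.
L = (-120 - 144·x)·Dx^2 + (2 - 96·x - 144·x^2)·Dx^3 + (7 + 33·x + 36·x^2)·Dx^4  (order 4).
h: a_k = 0, -2, 1/2, -59/6, 17/12, -197/12, 1931/90, -33829/630, …
ICs: h(0) = 0, h′(0) = -2, h′′(0) = 1, h′′′(0) = -59.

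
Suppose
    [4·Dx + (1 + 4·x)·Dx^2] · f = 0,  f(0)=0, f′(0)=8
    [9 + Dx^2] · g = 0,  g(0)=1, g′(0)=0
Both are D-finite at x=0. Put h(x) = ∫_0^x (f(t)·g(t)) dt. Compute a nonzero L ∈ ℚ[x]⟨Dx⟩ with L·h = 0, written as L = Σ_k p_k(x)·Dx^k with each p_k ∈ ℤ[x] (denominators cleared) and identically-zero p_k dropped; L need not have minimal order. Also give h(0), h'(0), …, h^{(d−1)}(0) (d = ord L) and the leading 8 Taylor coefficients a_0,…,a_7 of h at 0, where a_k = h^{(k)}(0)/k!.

f: a_k = 0, 8, -16, 128/3, -128, 2048/5, -4096/3, 32768/7, …
g: a_k = 1, 0, -9/2, 0, 27/8, 0, -81/80, 0, …
Sym-product of L_f,L_g gives L₀ (≤ ord 4).
Integrate: L := L₀·Dx.
L = (-2043 - 1296·x + 44064·x^2 + 186624·x^3 + 186624·x^4)·Dx + (72 + 5472·x + 31104·x^2 + 41472·x^3)·Dx^2 + (-182 + 864·x + 12096·x^2 + 41472·x^3 + 41472·x^4)·Dx^3 + (8 + 608·x + 3456·x^2 + 4608·x^3)·Dx^4 + (5 + 112·x + 800·x^2 + 2304·x^3 + 2304·x^4)·Dx^5  (order 5).
h: a_k = 0, 0, 4, -16/3, 5/3, -56/5, 1223/30, -2530/21, …
ICs: h(0) = 0, h′(0) = 0, h′′(0) = 8, h′′′(0) = -32, h′′′′(0) = 40.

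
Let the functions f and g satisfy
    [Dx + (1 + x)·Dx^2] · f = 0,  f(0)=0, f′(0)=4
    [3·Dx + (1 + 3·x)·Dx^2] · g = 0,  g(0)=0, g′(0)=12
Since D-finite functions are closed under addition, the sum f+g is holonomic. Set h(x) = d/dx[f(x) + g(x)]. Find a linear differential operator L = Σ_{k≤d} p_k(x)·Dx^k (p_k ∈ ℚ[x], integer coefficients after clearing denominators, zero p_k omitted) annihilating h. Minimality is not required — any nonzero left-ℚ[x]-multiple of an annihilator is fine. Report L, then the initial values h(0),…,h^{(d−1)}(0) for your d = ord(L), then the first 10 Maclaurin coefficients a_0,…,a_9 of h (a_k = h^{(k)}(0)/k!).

L = 6 + (8 + 12·x)·Dx + (1 + 4·x + 3·x^2)·Dx^2  (order 2).
h: a_k = 16, -40, 112, -328, 976, -2920, 8752, -26248, 78736, -236200, …
ICs: h(0) = 16, h′(0) = -40.

f: a_k = 0, 4, -2, 4/3, -1, 4/5, -2/3, 4/7, -1/2, 4/9, …
g: a_k = 0, 12, -18, 36, -81, 972/5, -486, 8748/7, -6561/2, 8748, …
Sum ⇒ L₀ = lclm(L_f,L_g) in ℚ(x)⟨Dx⟩.
Derive L from L₀ (diff closure).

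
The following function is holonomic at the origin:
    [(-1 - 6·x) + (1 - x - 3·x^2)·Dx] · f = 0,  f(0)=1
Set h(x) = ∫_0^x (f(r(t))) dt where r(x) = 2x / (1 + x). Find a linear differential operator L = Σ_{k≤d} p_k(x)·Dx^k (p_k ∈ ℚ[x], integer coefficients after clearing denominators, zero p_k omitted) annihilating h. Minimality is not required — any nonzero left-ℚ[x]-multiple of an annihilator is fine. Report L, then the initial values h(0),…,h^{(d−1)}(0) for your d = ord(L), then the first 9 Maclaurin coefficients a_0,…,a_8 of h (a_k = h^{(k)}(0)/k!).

f: a_k = 1, 1, 4, 7, 19, 40, 97, 217, 508, …
f∘r: x↦r, Dx↦Dx/r' in L_f ⇒ L₀.
Integrate: L := L₀·Dx.
L = (2 + 26·x)·Dx + (-1 - x + 13·x^2 + 13·x^3)·Dx^2  (order 2).
h: a_k = 0, 1, 1, 14/3, 13/2, 182/5, 169/3, 338, 2197/4, …
ICs: h(0) = 0, h′(0) = 1.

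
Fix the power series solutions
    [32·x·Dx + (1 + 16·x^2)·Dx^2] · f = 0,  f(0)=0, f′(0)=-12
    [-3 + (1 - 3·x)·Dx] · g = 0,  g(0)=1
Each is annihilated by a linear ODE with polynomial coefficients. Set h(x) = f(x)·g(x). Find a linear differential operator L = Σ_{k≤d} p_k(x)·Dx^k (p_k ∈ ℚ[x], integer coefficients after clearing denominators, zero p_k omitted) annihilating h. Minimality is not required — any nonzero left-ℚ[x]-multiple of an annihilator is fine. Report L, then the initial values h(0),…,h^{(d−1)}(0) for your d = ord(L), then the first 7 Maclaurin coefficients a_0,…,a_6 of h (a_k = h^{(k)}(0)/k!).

L = 96·x + (6 - 32·x + 192·x^2)·Dx + (-1 + 3·x - 16·x^2 + 48·x^3)·Dx^2  (order 2).
h: a_k = 0, -12, -36, -44, -132, -5052/5, -15156/5, …
ICs: h(0) = 0, h′(0) = -12.

f: a_k = 0, -12, 0, 64, 0, -3072/5, 0, …
g: a_k = 1, 3, 9, 27, 81, 243, 729, …
Product ⇒ symmetric product L₀, ord ≤ 2.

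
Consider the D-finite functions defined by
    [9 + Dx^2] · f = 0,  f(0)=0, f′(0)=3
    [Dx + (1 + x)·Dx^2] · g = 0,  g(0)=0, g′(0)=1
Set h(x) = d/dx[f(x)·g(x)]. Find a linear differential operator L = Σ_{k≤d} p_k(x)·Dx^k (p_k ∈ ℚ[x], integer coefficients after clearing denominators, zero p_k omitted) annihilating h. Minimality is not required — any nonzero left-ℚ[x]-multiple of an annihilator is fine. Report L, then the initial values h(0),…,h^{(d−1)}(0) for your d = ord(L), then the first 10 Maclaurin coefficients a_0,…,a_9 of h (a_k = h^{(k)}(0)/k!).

f: a_k = 0, 3, 0, -9/2, 0, 81/40, 0, -243/560, 0, 243/4480, …
g: a_k = 0, 1, -1/2, 1/3, -1/4, 1/5, -1/6, 1/7, -1/8, 1/9, …
Product ⇒ symmetric product L₀, ord ≤ 4.
Derive L from L₀ (diff closure).
L = (13743 + 107892·x + 319302·x^2 + 475308·x^3 + 381267·x^4 + 157464·x^5 + 26244·x^6) + (4104 + 24192·x + 53460·x^2 + 56700·x^3 + 29160·x^4 + 5832·x^5)·Dx + (4020 + 27828·x + 76770·x^2 + 109512·x^3 + 85698·x^4 + 34992·x^5 + 5832·x^6)·Dx^2 + (456 + 2688·x + 5940·x^2 + 6300·x^3 + 3240·x^4 + 648·x^5)·Dx^3 + (277 + 1760·x + 4588·x^2 + 6300·x^3 + 4815·x^4 + 1944·x^5 + 324·x^6)·Dx^4  (order 4).
h: a_k = 0, 6, -9/2, -14, 15/2, 27/4, -217/80, -129/70, 27/35, 341/6720, …
ICs: h(0) = 0, h′(0) = 6, h′′(0) = -9, h′′′(0) = -84.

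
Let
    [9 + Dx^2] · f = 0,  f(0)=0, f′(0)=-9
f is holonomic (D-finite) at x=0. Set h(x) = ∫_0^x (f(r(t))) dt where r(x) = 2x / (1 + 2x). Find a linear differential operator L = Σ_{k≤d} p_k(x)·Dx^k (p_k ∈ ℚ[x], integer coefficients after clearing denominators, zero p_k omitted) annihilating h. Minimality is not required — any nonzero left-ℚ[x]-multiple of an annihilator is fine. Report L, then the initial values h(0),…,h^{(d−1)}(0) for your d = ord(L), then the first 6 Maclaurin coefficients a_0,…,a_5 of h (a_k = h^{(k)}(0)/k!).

f: a_k = 0, -9, 0, 27/2, 0, -243/40, …
Change of var in L_f (x↦r) gives L₀.
Integrate: L := L₀·Dx.
L = 36·Dx + (4 + 24·x + 48·x^2 + 32·x^3)·Dx^2 + (1 + 8·x + 24·x^2 + 32·x^3 + 16·x^4)·Dx^3  (order 3).
h: a_k = 0, 0, -9, 12, 9, -504/5, …
ICs: h(0) = 0, h′(0) = 0, h′′(0) = -18.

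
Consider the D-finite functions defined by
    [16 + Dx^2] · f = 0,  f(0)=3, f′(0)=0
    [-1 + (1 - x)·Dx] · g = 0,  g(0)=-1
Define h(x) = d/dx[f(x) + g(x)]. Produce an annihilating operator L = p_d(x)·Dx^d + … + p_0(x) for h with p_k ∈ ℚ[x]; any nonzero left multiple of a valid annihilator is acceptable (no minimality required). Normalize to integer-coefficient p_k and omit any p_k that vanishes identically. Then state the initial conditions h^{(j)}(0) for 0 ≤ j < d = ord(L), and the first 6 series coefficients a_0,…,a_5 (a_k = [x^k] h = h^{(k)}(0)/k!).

f: a_k = 3, 0, -24, 0, 32, 0, …
g: a_k = -1, -1, -1, -1, -1, -1, …
h₀=f+g: left-lcm gives L₀, ord ≤ 3.
Derive L from L₀ (diff closure).
L = (448 - 512·x + 256·x^2) + (-176 + 432·x - 384·x^2 + 128·x^3)·Dx + (28 - 32·x + 16·x^2)·Dx^2 + (-11 + 27·x - 24·x^2 + 8·x^3)·Dx^3  (order 3).
h: a_k = -1, -50, -3, 124, -5, -542/5, …
ICs: h(0) = -1, h′(0) = -50, h′′(0) = -6.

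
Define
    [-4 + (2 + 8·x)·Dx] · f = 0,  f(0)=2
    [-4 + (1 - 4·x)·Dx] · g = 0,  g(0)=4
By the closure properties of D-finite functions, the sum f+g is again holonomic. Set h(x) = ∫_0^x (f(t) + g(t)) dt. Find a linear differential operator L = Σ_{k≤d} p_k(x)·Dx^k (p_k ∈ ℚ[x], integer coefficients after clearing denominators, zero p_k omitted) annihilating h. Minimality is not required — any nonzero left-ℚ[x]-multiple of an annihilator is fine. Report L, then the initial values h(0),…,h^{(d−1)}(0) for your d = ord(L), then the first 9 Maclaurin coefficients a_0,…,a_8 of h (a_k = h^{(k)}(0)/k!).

L = (40 + 96·x)·Dx + (-18 - 112·x - 288·x^2)·Dx^2 + (1 + 12·x - 16·x^2 - 192·x^3)·Dx^3  (order 3).
h: a_k = 0, 6, 10, 20, 66, 1004/5, 692, 16216/7, 8258, …
ICs: h(0) = 0, h′(0) = 6, h′′(0) = 20.

f: a_k = 2, 4, -4, 8, -20, 56, -168, 528, -1716, …
g: a_k = 4, 16, 64, 256, 1024, 4096, 16384, 65536, 262144, …
Weyl lclm of L_f,L_g ⇒ L₀ (ord ≤ 2).
h=∫h₀ ⇒ L = L₀·Dx.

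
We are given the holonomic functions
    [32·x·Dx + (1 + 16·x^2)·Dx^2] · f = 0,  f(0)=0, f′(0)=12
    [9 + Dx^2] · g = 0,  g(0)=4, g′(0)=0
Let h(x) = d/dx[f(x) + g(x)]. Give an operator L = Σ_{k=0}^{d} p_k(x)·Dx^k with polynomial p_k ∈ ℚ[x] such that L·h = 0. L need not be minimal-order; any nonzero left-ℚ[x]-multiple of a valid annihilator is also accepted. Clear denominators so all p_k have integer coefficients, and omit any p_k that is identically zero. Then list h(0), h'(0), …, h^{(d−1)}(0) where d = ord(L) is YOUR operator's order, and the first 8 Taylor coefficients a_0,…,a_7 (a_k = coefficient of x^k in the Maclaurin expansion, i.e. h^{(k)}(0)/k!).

L = (-52704·x + 967680·x^3 + 663552·x^5) + (-207 + 13104·x^2 + 283392·x^4 + 331776·x^6)·Dx + (-5856·x + 107520·x^3 + 73728·x^5)·Dx^2 + (-23 + 1456·x^2 + 31488·x^4 + 36864·x^6)·Dx^3  (order 3).
h: a_k = 12, -36, -192, 54, 3072, -243/10, -49152, 729/140, …
ICs: h(0) = 12, h′(0) = -36, h′′(0) = -384.

f: a_k = 0, 12, 0, -64, 0, 3072/5, 0, -49152/7, …
g: a_k = 4, 0, -18, 0, 27/2, 0, -81/20, 0, …
f+g: L₀ = lclm(L_f,L_g), ord ≤ 2+2.
h=h₀': d/dx-closure on L₀ ⇒ L.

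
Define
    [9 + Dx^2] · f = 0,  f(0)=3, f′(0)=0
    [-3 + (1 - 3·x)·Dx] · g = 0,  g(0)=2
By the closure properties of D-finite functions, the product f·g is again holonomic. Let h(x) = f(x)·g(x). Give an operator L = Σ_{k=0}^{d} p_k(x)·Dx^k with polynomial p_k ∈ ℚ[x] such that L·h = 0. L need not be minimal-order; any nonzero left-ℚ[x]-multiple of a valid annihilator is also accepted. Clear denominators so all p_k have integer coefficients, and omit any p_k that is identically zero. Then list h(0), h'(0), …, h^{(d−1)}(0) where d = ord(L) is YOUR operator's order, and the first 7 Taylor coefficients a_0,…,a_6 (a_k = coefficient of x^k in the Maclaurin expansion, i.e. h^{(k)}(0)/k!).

L = (-9 + 27·x) + 6·Dx + (-1 + 3·x)·Dx^2  (order 2).
h: a_k = 6, 18, 27, 81, 1053/4, 3159/4, 94527/40, …
ICs: h(0) = 6, h′(0) = 18.

f: a_k = 3, 0, -27/2, 0, 81/8, 0, -243/80, …
g: a_k = 2, 6, 18, 54, 162, 486, 1458, …
Product ⇒ symmetric product L₀, ord ≤ 2.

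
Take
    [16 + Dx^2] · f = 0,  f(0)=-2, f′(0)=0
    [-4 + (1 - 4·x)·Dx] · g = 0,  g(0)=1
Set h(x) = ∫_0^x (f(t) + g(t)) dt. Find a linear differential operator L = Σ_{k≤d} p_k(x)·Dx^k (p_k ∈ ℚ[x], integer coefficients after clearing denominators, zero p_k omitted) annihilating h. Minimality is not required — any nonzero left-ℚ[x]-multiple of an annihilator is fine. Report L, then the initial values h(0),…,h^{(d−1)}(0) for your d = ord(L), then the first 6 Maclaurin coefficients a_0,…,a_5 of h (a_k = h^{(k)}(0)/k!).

f: a_k = -2, 0, 16, 0, -64/3, 0, …
g: a_k = 1, 4, 16, 64, 256, 1024, …
f+g: L₀ = lclm(L_f,L_g), ord ≤ 2+1.
h=∫₀ˣh₀: take L = L₀·Dx.
L = (-448 + 512·x - 1024·x^2)·Dx + (48 - 320·x + 768·x^2 - 1024·x^3)·Dx^2 + (-28 + 32·x - 64·x^2)·Dx^3 + (3 - 20·x + 48·x^2 - 64·x^3)·Dx^4  (order 4).
h: a_k = 0, -1, 2, 32/3, 16, 704/15, …
ICs: h(0) = 0, h′(0) = -1, h′′(0) = 4, h′′′(0) = 64.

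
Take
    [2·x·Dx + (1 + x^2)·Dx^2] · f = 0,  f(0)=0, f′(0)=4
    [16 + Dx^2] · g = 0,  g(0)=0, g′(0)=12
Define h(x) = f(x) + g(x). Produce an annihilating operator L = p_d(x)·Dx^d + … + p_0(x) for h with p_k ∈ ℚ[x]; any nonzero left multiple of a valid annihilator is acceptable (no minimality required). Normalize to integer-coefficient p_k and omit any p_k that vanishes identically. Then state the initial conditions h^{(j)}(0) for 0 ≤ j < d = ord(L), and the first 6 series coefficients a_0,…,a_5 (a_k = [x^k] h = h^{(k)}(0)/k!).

f: a_k = 0, 4, 0, -4/3, 0, 4/5, …
g: a_k = 0, 12, 0, -32, 0, 128/5, …
h₀=f+g: left-lcm gives L₀, ord ≤ 4.
L = (64·x + 704·x^3 + 256·x^5)·Dx + (112 + 416·x^2 + 432·x^4 + 128·x^6)·Dx^2 + (4·x + 44·x^3 + 16·x^5)·Dx^3 + (7 + 26·x^2 + 27·x^4 + 8·x^6)·Dx^4  (order 4).
h: a_k = 0, 16, 0, -100/3, 0, 132/5, …
ICs: h(0) = 0, h′(0) = 16, h′′(0) = 0, h′′′(0) = -200.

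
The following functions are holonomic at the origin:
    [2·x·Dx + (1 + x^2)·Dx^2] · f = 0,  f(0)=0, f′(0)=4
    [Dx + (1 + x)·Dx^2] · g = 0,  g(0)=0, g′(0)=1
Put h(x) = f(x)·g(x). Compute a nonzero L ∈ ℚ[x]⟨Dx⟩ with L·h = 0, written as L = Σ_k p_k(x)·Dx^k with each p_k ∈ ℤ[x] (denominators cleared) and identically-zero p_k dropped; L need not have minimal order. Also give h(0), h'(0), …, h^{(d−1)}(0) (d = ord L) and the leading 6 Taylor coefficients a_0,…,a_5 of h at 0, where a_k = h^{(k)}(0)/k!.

f: a_k = 0, 4, 0, -4/3, 0, 4/5, …
g: a_k = 0, 1, -1/2, 1/3, -1/4, 1/5, …
f·g: L₀ = L_f ⊗_s L_g, ord ≤ 2·2.
L = (24 + 44·x + 80·x^2 + 156·x^3 + 120·x^4 + 52·x^5 + 4·x^7)·Dx + (18 + 124·x + 308·x^2 + 484·x^3 + 544·x^4 + 372·x^5 + 140·x^6 + 12·x^7 + 14·x^8)·Dx^2 + (12 + 64·x + 192·x^2 + 312·x^3 + 360·x^4 + 312·x^5 + 192·x^6 + 72·x^7 + 12·x^8 + 8·x^9)·Dx^3 + (5 + 18·x + 37·x^2 + 56·x^3 + 66·x^4 + 60·x^5 + 42·x^6 + 24·x^7 + 9·x^8 + 2·x^9 + x^10)·Dx^4  (order 4).
h: a_k = 0, 0, 4, -2, 0, -1/3, …
ICs: h(0) = 0, h′(0) = 0, h′′(0) = 8, h′′′(0) = -12.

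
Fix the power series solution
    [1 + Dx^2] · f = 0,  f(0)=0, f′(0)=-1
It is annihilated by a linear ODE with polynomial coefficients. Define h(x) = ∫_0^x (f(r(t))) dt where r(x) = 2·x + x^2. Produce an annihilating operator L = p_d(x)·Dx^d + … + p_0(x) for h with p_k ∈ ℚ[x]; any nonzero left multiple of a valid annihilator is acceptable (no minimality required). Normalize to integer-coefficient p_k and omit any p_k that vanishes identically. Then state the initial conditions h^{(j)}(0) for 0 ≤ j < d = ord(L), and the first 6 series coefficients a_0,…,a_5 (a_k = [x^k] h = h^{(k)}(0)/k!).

f: a_k = 0, -1, 0, 1/6, 0, -1/120, …
Change of var in L_f (x↦r) gives L₀.
Integrate: L := L₀·Dx.
L = (4 + 12·x + 12·x^2 + 4·x^3)·Dx - Dx^2 + (1 + x)·Dx^3  (order 3).
h: a_k = 0, 0, -1, -1/3, 1/3, 2/5, …
ICs: h(0) = 0, h′(0) = 0, h′′(0) = -2.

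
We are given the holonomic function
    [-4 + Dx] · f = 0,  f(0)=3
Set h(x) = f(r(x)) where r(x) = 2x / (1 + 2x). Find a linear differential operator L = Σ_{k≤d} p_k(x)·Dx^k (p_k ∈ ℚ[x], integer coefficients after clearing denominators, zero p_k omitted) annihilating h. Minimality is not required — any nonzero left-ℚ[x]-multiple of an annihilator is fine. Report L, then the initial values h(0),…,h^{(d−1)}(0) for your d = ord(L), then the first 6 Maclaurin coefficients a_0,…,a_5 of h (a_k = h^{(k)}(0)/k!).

f: a_k = 3, 12, 24, 32, 32, 128/5, …
Substitute x→r, Dx→(1/r')Dx; clear ⇒ L₀.
L = -8 + (1 + 4·x + 4·x^2)·Dx  (order 1).
h: a_k = 3, 24, 48, -32, -64, 896/5, …
ICs: h(0) = 3.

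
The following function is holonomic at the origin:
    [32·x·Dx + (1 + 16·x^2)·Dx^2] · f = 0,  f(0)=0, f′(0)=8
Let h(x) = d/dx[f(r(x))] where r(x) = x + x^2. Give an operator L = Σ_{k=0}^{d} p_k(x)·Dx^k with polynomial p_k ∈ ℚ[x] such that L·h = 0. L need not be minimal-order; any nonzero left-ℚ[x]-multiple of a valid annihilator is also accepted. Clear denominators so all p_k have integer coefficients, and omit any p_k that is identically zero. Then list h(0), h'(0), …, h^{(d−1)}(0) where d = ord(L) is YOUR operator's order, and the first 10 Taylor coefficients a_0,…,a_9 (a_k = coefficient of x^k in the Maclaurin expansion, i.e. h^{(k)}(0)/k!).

L = (-2 + 32·x + 128·x^2 + 192·x^3 + 96·x^4) + (1 + 2·x + 16·x^2 + 64·x^3 + 80·x^4 + 32·x^5)·Dx  (order 1).
h: a_k = 8, 16, -128, -512, 1408, 12032, -4096, -229376, -342016, 3608576, …
ICs: h(0) = 8.

f: a_k = 0, 8, 0, -128/3, 0, 2048/5, 0, -32768/7, 0, 524288/9, …
L₀ from L_f via x↦r, Dx↦r'^{-1}Dx.
h=h₀': d/dx-closure on L₀ ⇒ L.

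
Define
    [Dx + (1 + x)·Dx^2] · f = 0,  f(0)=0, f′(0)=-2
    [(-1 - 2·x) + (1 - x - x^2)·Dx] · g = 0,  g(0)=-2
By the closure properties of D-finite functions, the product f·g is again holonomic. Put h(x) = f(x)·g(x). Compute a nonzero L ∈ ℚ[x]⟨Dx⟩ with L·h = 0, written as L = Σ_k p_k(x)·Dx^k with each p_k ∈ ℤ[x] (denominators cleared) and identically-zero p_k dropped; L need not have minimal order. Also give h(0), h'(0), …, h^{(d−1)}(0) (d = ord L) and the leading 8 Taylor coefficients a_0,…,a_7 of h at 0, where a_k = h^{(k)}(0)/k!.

f: a_k = 0, -2, 1, -2/3, 1/2, -2/5, 1/3, -2/7, …
g: a_k = -2, -2, -4, -6, -10, -16, -26, -42, …
Product ⇒ symmetric product L₀, ord ≤ 2.
L = (3 + 4·x) + (1 + 7·x + 5·x^2)·Dx + (-1 + 2·x^2 + x^3)·Dx^2  (order 2).
h: a_k = 0, 4, 2, 22/3, 25/3, 247/15, 362/15, 1441/35, …
ICs: h(0) = 0, h′(0) = 4.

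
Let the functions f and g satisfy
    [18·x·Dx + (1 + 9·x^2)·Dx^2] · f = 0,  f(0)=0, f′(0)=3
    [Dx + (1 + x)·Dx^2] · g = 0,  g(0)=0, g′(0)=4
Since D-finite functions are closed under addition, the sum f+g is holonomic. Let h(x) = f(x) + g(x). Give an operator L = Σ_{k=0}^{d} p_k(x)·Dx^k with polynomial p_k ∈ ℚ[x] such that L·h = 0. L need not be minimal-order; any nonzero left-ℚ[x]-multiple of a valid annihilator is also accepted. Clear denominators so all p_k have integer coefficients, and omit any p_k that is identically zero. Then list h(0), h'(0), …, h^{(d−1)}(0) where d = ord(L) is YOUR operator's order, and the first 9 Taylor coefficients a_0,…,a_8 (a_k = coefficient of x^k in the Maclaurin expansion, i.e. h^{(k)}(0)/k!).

L = (-18 - 54·x + 486·x^2 + 162·x^3)·Dx + (-20 - 36·x + 432·x^2 + 972·x^3 + 324·x^4)·Dx^2 + (-1 + 17·x + 18·x^2 + 162·x^3 + 243·x^4 + 81·x^5)·Dx^3  (order 3).
h: a_k = 0, 7, -2, -23/3, -1, 247/5, -2/3, -2183/7, -1/2, …
ICs: h(0) = 0, h′(0) = 7, h′′(0) = -4.

f: a_k = 0, 3, 0, -9, 0, 243/5, 0, -2187/7, 0, …
g: a_k = 0, 4, -2, 4/3, -1, 4/5, -2/3, 4/7, -1/2, …
L₀ := lclm(L_f,L_g); ord L₀ ≤ 2+2.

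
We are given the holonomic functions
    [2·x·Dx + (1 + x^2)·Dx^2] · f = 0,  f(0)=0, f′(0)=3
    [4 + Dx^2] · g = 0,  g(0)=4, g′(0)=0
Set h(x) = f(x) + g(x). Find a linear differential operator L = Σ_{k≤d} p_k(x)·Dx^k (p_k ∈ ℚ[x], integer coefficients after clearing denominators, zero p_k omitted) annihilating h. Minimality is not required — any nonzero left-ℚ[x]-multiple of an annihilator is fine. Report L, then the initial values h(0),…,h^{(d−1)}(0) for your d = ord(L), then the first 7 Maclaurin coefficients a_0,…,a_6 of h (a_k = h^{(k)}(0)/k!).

f: a_k = 0, 3, 0, -1, 0, 3/5, 0, …
g: a_k = 4, 0, -8, 0, 8/3, 0, -16/45, …
Sum ⇒ L₀ = lclm(L_f,L_g) in ℚ(x)⟨Dx⟩.
L = (-32·x + 80·x^3 + 16·x^5)·Dx + (4 + 32·x^2 + 36·x^4 + 8·x^6)·Dx^2 + (-8·x + 20·x^3 + 4·x^5)·Dx^3 + (1 + 8·x^2 + 9·x^4 + 2·x^6)·Dx^4  (order 4).
h: a_k = 4, 3, -8, -1, 8/3, 3/5, -16/45, …
ICs: h(0) = 4, h′(0) = 3, h′′(0) = -16, h′′′(0) = -6.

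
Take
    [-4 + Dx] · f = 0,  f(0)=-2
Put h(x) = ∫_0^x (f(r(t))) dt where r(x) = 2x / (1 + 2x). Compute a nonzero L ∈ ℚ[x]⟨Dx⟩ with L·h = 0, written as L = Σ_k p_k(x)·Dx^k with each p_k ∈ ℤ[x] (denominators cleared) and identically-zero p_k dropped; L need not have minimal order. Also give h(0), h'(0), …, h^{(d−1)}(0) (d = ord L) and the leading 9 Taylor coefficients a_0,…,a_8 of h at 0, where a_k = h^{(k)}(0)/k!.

L = -8·Dx + (1 + 4·x + 4·x^2)·Dx^2  (order 2).
h: a_k = 0, -2, -8, -32/3, 16/3, 128/15, -896/45, 5632/315, 2176/315, …
ICs: h(0) = 0, h′(0) = -2.

f: a_k = -2, -8, -16, -64/3, -64/3, -256/15, -512/45, -2048/315, -1024/315, …
h₀=f(r): pull back L_f along r ⇒ L₀.
∫: right-multiply L₀ by Dx.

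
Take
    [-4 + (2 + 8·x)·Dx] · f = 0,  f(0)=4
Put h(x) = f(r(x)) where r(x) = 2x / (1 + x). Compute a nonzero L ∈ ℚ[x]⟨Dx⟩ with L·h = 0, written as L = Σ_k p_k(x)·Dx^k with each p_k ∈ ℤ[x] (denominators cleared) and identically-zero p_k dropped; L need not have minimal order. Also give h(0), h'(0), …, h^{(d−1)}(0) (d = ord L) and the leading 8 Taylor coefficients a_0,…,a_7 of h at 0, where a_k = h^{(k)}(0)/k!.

L = -4 + (1 + 10·x + 9·x^2)·Dx  (order 1).
h: a_k = 4, 16, -48, 208, -1136, 7056, -47280, 332880, …
ICs: h(0) = 4.

f: a_k = 4, 8, -8, 16, -40, 112, -336, 1056, …
L₀ from L_f via x↦r, Dx↦r'^{-1}Dx.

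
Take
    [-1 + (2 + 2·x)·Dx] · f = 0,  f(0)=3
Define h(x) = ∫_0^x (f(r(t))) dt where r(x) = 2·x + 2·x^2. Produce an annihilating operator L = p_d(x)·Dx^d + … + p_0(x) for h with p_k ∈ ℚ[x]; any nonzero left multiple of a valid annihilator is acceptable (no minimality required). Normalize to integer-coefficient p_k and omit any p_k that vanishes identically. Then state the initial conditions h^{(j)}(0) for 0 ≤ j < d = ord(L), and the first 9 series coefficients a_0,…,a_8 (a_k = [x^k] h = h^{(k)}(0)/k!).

f: a_k = 3, 3/2, -3/8, 3/16, -15/128, 21/256, -63/1024, 99/2048, -1287/32768, …
f∘r: x↦r, Dx↦Dx/r' in L_f ⇒ L₀.
h=∫h₀ ⇒ L = L₀·Dx.
L = (-1 - 2·x)·Dx + (1 + 2·x + 2·x^2)·Dx^2  (order 2).
h: a_k = 0, 3, 3/2, 1/2, -3/8, 9/40, -1/16, -9/112, 21/128, …
ICs: h(0) = 0, h′(0) = 3.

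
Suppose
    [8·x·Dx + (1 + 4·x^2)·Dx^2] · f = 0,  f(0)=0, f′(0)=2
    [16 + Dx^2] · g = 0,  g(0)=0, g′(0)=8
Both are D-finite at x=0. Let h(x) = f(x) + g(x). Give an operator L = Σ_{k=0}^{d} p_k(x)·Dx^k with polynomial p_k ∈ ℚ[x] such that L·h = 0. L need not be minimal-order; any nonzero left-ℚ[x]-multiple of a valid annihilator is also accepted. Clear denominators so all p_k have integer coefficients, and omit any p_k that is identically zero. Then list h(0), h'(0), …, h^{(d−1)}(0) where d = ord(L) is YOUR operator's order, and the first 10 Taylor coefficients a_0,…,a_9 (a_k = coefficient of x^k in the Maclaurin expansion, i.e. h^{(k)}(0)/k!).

L = (-512·x + 5120·x^3 + 4096·x^5)·Dx + (16 + 512·x^2 + 2304·x^4 + 2048·x^6)·Dx^2 + (-32·x + 320·x^3 + 256·x^5)·Dx^3 + (1 + 32·x^2 + 144·x^4 + 128·x^6)·Dx^4  (order 4).
h: a_k = 0, 10, 0, -24, 0, 352/15, 0, -7808/315, 0, 165376/2835, …
ICs: h(0) = 0, h′(0) = 10, h′′(0) = 0, h′′′(0) = -144.

f: a_k = 0, 2, 0, -8/3, 0, 32/5, 0, -128/7, 0, 512/9, …
g: a_k = 0, 8, 0, -64/3, 0, 256/15, 0, -2048/315, 0, 4096/2835, …
Weyl lclm of L_f,L_g ⇒ L₀ (ord ≤ 4).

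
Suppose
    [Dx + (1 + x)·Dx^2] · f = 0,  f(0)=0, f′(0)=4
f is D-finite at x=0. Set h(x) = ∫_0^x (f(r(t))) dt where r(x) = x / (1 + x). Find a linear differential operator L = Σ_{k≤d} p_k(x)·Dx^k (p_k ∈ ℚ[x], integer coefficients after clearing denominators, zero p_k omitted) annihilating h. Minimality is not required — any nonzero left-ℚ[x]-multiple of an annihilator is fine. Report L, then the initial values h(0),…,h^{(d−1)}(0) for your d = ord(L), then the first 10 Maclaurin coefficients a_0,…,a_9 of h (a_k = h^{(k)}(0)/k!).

f: a_k = 0, 4, -2, 4/3, -1, 4/5, -2/3, 4/7, -1/2, 4/9, …
h₀=f(r): pull back L_f along r ⇒ L₀.
h=∫h₀ ⇒ L = L₀·Dx.
L = (3 + 4·x)·Dx^2 + (1 + 3·x + 2·x^2)·Dx^3  (order 3).
h: a_k = 0, 0, 2, -2, 7/3, -3, 62/15, -6, 127/14, -85/6, …
ICs: h(0) = 0, h′(0) = 0, h′′(0) = 4.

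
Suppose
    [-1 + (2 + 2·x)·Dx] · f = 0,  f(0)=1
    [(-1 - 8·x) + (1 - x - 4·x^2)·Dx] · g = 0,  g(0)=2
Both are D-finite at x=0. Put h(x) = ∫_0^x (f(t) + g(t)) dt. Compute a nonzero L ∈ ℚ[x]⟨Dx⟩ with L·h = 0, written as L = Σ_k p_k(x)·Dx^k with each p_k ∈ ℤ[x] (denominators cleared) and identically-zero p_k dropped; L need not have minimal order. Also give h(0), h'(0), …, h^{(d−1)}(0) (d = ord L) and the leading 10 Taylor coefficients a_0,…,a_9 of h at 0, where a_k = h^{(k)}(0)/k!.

L = (21 + 75·x + 228·x^2 + 160·x^3)·Dx + (-41 - 174·x - 609·x^2 - 872·x^3 - 400·x^4)·Dx^2 + (2 + 38·x + 30·x^2 - 198·x^3 - 352·x^4 - 160·x^5)·Dx^3  (order 3).
h: a_k = 0, 3, 5/4, 79/24, 289/64, 7419/640, 33287/1536, 370667/7168, 1806369/16384, 76349011/294912, …
ICs: h(0) = 0, h′(0) = 3, h′′(0) = 5/2.

f: a_k = 1, 1/2, -1/8, 1/16, -5/128, 7/256, -21/1024, 33/2048, -429/32768, 715/65536, …
g: a_k = 2, 2, 10, 18, 58, 130, 362, 882, 2330, 5858, …
L₀ := lclm(L_f,L_g); ord L₀ ≤ 1+1.
Integrate: L := L₀·Dx.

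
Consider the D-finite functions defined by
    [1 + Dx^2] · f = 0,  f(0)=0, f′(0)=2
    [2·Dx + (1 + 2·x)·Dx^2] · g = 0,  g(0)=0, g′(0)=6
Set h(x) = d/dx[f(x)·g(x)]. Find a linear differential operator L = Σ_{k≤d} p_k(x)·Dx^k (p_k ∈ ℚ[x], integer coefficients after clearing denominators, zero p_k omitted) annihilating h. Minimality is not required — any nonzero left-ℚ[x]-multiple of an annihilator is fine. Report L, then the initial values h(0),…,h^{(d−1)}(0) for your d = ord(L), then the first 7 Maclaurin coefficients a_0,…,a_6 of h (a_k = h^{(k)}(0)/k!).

f: a_k = 0, 2, 0, -1/3, 0, 1/60, 0, …
g: a_k = 0, 6, -6, 8, -12, 96/5, -32, …
Product ⇒ symmetric product L₀, ord ≤ 4.
Differentiate: ansatz ord ≤ ord L₀ ⇒ L.
L = (-52 - 31·x - 87·x^2 - 96·x^3 - 8·x^4 + 48·x^5 + 16·x^6) + (-33 - 98·x - 80·x^2 + 80·x^4 + 32·x^5)·Dx + (-55 - 46·x - 110·x^2 - 96·x^3 + 32·x^4 + 96·x^5 + 32·x^6)·Dx^2 + (-33 - 98·x - 80·x^2 + 80·x^4 + 32·x^5)·Dx^3 + (-3 - 15·x - 23·x^2 + 40·x^4 + 48·x^5 + 16·x^6)·Dx^4  (order 4).
h: a_k = 0, 24, -36, 56, -110, 215, -4207/10, …
ICs: h(0) = 0, h′(0) = 24, h′′(0) = -72, h′′′(0) = 336.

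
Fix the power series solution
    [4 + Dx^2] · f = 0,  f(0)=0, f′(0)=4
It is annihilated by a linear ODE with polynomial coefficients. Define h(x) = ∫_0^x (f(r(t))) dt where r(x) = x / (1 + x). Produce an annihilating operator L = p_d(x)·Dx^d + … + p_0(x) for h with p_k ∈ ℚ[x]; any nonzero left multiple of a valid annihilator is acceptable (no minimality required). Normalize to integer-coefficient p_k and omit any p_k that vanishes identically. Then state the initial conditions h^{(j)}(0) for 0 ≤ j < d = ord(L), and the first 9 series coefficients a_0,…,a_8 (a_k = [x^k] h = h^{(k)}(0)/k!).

L = 4·Dx + (2 + 6·x + 6·x^2 + 2·x^3)·Dx^2 + (1 + 4·x + 6·x^2 + 4·x^3 + x^4)·Dx^3  (order 3).
h: a_k = 0, 0, 2, -4/3, 1/3, 4/5, -86/45, 20/7, -2209/630, …
ICs: h(0) = 0, h′(0) = 0, h′′(0) = 4.

f: a_k = 0, 4, 0, -8/3, 0, 8/15, 0, -16/315, 0, …
L₀ from L_f via x↦r, Dx↦r'^{-1}Dx.
Integrate: L := L₀·Dx.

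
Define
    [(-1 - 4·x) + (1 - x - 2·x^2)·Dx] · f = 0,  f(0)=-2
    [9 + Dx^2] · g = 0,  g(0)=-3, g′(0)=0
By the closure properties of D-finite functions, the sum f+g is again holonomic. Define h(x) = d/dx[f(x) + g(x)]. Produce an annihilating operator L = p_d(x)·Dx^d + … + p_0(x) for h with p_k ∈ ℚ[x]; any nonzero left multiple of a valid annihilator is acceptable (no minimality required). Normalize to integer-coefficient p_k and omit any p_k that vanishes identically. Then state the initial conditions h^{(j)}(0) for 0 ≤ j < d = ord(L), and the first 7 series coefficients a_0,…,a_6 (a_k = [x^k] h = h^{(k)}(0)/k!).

f: a_k = -2, -2, -6, -10, -22, -42, -86, …
g: a_k = -3, 0, 27/2, 0, -81/8, 0, 243/80, …
f+g: L₀ = lclm(L_f,L_g), ord ≤ 1+2.
h=h₀': d/dx-closure on L₀ ⇒ L.
L = (954 + 3600·x + 8154·x^2 + 4140·x^3 + 5760·x^4 + 3888·x^5 + 2592·x^6) + (-117 - 369·x + 585·x^2 + 747·x^3 + 90·x^4 + 828·x^5 + 1512·x^6 + 864·x^7)·Dx + (106 + 400·x + 906·x^2 + 460·x^3 + 640·x^4 + 432·x^5 + 288·x^6)·Dx^2 + (-13 - 41·x + 65·x^2 + 83·x^3 + 10·x^4 + 92·x^5 + 168·x^6 + 96·x^7)·Dx^3  (order 3).
h: a_k = -2, 15, -30, -257/2, -210, -19911/40, -1190, …
ICs: h(0) = -2, h′(0) = 15, h′′(0) = -60.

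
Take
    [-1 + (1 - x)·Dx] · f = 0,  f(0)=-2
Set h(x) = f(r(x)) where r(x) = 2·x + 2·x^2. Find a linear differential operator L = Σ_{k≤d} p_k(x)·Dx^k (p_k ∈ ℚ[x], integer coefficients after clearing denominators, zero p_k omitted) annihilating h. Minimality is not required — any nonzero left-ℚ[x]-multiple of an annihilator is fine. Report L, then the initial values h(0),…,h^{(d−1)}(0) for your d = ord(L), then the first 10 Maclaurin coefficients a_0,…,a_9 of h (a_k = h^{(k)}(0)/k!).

L = (2 + 4·x) + (-1 + 2·x + 2·x^2)·Dx  (order 1).
h: a_k = -2, -4, -12, -32, -88, -240, -656, -1792, -4896, -13376, …
ICs: h(0) = -2.

f: a_k = -2, -2, -2, -2, -2, -2, -2, -2, -2, -2, …
h₀=f(r): pull back L_f along r ⇒ L₀.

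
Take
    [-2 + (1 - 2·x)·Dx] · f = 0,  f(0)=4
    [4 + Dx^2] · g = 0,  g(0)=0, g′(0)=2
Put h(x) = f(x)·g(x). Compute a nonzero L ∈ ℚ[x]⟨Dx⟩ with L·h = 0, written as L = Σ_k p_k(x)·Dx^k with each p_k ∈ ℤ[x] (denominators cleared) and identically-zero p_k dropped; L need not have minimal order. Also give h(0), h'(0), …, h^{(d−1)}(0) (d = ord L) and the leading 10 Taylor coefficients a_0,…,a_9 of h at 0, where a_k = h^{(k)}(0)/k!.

f: a_k = 4, 8, 16, 32, 64, 128, 256, 512, 1024, 2048, …
g: a_k = 0, 2, 0, -4/3, 0, 4/15, 0, -8/315, 0, 4/2835, …
L₀ := L_f ⊗_s L_g (sym. prod.), ord ≤ 2.
L = (-4 + 8·x) + 4·Dx + (-1 + 2·x)·Dx^2  (order 2).
h: a_k = 0, 8, 16, 80/3, 160/3, 1616/15, 3232/15, 135712/315, 271424/315, 4885648/2835, …
ICs: h(0) = 0, h′(0) = 8.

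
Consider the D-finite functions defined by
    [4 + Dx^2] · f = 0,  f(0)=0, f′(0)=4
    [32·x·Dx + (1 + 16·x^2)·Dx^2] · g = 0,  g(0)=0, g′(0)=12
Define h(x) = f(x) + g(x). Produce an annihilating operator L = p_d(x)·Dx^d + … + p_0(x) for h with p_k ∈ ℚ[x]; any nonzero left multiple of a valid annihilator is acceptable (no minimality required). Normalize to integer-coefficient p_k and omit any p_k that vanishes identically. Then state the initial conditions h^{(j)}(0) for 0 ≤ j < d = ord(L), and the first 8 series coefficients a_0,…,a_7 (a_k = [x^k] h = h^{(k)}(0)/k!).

L = (-6016·x + 102400·x^3 + 32768·x^5)·Dx + (-28 + 1216·x^2 + 27648·x^4 + 16384·x^6)·Dx^2 + (-1504·x + 25600·x^3 + 8192·x^5)·Dx^3 + (-7 + 304·x^2 + 6912·x^4 + 4096·x^6)·Dx^4  (order 4).
h: a_k = 0, 16, 0, -200/3, 0, 9224/15, 0, -2211856/315, …
ICs: h(0) = 0, h′(0) = 16, h′′(0) = 0, h′′′(0) = -400.

f: a_k = 0, 4, 0, -8/3, 0, 8/15, 0, -16/315, …
g: a_k = 0, 12, 0, -64, 0, 3072/5, 0, -49152/7, …
h₀=f+g: left-lcm gives L₀, ord ≤ 4.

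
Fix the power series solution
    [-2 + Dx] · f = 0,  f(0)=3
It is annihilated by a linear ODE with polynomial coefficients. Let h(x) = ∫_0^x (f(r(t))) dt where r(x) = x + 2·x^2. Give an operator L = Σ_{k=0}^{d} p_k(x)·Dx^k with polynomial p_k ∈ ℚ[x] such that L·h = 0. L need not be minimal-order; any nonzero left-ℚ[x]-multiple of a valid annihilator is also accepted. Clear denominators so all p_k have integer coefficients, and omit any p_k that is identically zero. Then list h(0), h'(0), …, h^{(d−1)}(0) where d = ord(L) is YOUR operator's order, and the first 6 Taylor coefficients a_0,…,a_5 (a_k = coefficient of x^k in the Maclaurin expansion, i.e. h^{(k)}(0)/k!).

L = (-2 - 8·x)·Dx + Dx^2  (order 2).
h: a_k = 0, 3, 3, 6, 7, 10, …
ICs: h(0) = 0, h′(0) = 3.

f: a_k = 3, 6, 6, 4, 2, 4/5, …
Change of var in L_f (x↦r) gives L₀.
∫: right-multiply L₀ by Dx.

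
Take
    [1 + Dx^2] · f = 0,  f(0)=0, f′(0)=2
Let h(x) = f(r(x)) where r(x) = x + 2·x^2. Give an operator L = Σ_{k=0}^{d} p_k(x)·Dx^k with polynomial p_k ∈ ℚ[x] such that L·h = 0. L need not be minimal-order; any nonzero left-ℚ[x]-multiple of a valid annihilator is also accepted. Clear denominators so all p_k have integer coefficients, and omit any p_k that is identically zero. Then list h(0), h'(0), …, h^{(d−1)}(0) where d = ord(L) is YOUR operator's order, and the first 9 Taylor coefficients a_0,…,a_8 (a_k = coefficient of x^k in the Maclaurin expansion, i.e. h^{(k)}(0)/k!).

L = (1 + 12·x + 48·x^2 + 64·x^3) - 4·Dx + (1 + 4·x)·Dx^2  (order 2).
h: a_k = 0, 2, 4, -1/3, -2, -239/60, -5/2, 1679/2520, 239/180, …
ICs: h(0) = 0, h′(0) = 2.

f: a_k = 0, 2, 0, -1/3, 0, 1/60, 0, -1/2520, 0, …
h₀=f(r): pull back L_f along r ⇒ L₀.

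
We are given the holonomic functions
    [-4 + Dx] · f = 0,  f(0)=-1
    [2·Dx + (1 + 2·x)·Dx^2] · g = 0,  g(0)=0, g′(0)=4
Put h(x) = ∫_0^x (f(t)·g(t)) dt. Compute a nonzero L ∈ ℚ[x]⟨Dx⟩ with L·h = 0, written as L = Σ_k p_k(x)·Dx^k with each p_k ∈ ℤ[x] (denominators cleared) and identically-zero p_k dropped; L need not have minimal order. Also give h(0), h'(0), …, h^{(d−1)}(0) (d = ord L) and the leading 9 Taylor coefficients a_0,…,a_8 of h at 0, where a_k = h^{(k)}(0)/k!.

L = (8 + 32·x)·Dx + (-6 - 16·x)·Dx^2 + (1 + 2·x)·Dx^3  (order 3).
h: a_k = 0, 0, -2, -4, -16/3, -24/5, -176/45, -128/63, -544/315, …
ICs: h(0) = 0, h′(0) = 0, h′′(0) = -4.

f: a_k = -1, -4, -8, -32/3, -32/3, -128/15, -256/45, -1024/315, -512/315, …
g: a_k = 0, 4, -4, 16/3, -8, 64/5, -64/3, 256/7, -64, …
Sym-product of L_f,L_g gives L₀ (≤ ord 2).
h=∫h₀ ⇒ L = L₀·Dx.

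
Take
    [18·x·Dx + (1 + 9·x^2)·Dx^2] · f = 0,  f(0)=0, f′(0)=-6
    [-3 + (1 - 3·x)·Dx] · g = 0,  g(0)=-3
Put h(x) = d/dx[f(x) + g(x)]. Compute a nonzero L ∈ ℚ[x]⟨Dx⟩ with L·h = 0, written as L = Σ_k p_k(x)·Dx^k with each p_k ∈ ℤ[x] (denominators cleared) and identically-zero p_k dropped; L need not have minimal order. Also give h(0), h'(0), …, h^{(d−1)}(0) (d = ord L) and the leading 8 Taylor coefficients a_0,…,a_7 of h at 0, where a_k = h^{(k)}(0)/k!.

f: a_k = 0, -6, 0, 18, 0, -486/5, 0, 4374/7, …
g: a_k = -3, -9, -27, -81, -243, -729, -2187, -6561, …
h₀=f+g: left-lcm gives L₀, ord ≤ 3.
Derive L from L₀ (diff closure).
L = (18 - 216·x - 486·x^2) + (-12 + 18·x - 108·x^2 - 486·x^3)·Dx + (1 - 81·x^4)·Dx^2  (order 2).
h: a_k = -15, -54, -189, -972, -4131, -13122, -41553, -157464, …
ICs: h(0) = -15, h′(0) = -54.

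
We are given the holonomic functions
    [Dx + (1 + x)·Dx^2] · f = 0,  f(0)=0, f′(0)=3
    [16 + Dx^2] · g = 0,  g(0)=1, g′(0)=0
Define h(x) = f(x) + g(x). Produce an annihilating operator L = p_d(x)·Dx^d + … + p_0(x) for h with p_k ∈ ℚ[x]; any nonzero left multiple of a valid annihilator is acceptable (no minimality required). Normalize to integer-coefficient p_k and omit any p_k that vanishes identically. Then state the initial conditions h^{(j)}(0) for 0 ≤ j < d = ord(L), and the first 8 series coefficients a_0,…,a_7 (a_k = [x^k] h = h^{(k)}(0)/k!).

f: a_k = 0, 3, -3/2, 1, -3/4, 3/5, -1/2, 3/7, …
g: a_k = 1, 0, -8, 0, 32/3, 0, -256/45, 0, …
f+g: L₀ = lclm(L_f,L_g), ord ≤ 2+2.
L = (176 + 256·x + 128·x^2)·Dx + (144 + 400·x + 384·x^2 + 128·x^3)·Dx^2 + (11 + 16·x + 8·x^2)·Dx^3 + (9 + 25·x + 24·x^2 + 8·x^3)·Dx^4  (order 4).
h: a_k = 1, 3, -19/2, 1, 119/12, 3/5, -557/90, 3/7, …
ICs: h(0) = 1, h′(0) = 3, h′′(0) = -19, h′′′(0) = 6.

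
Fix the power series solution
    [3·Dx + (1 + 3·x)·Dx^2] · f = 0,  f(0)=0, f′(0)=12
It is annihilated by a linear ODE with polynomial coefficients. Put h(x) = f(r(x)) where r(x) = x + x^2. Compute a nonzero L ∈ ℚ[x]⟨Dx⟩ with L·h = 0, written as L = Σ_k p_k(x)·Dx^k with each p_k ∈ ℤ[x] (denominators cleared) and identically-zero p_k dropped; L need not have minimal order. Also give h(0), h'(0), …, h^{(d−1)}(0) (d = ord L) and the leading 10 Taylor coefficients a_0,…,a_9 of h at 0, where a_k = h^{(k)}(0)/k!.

f: a_k = 0, 12, -18, 36, -81, 972/5, -486, 8748/7, -6561/2, 8748, …
Substitute x→r, Dx→(1/r')Dx; clear ⇒ L₀.
L = (1 + 6·x + 6·x^2)·Dx + (1 + 5·x + 9·x^2 + 6·x^3)·Dx^2  (order 2).
h: a_k = 0, 12, -6, 0, 9, -108/5, 36, -324/7, 81/2, 0, …
ICs: h(0) = 0, h′(0) = 12.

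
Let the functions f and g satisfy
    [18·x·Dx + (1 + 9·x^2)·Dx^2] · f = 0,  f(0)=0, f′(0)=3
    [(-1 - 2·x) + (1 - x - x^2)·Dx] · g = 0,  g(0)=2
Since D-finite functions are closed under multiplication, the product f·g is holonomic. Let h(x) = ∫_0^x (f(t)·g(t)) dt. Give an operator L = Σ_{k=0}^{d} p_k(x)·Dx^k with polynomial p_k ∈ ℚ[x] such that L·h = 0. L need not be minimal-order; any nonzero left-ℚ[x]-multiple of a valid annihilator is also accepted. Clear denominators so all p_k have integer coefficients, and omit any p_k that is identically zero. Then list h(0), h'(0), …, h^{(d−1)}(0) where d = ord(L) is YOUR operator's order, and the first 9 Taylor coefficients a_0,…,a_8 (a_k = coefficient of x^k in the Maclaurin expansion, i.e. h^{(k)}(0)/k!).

L = (2 + 18·x + 54·x^2)·Dx + (2 - 14·x + 36·x^2 + 54·x^3)·Dx^2 + (-1 + x - 8·x^2 + 9·x^3 + 9·x^4)·Dx^3  (order 3).
h: a_k = 0, 0, 3, 2, -3/2, 0, 76/5, 456/35, -7743/140, …
ICs: h(0) = 0, h′(0) = 0, h′′(0) = 6.

f: a_k = 0, 3, 0, -9, 0, 243/5, 0, -2187/7, 0, …
g: a_k = 2, 2, 4, 6, 10, 16, 26, 42, 68, …
f·g: L₀ = L_f ⊗_s L_g, ord ≤ 2·1.
Integrate: L := L₀·Dx.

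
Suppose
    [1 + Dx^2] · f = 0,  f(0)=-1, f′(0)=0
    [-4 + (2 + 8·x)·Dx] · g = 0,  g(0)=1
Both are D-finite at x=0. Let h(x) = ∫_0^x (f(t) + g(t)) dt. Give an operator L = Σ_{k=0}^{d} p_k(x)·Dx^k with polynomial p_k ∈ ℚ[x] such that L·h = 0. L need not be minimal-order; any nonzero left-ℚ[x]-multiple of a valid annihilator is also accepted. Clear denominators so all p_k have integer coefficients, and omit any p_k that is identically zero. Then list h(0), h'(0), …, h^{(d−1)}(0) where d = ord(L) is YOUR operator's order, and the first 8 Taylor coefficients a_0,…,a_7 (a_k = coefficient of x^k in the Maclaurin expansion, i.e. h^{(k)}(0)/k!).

f: a_k = -1, 0, 1/2, 0, -1/24, 0, 1/720, 0, …
g: a_k = 1, 2, -2, 4, -10, 28, -84, 264, …
f+g: L₀ = lclm(L_f,L_g), ord ≤ 2+1.
h=∫₀ˣh₀: take L = L₀·Dx.
L = (-26 - 16·x - 32·x^2)·Dx + (-3 - 4·x + 48·x^2 + 64·x^3)·Dx^2 + (-26 - 16·x - 32·x^2)·Dx^3 + (-3 - 4·x + 48·x^2 + 64·x^3)·Dx^4  (order 4).
h: a_k = 0, 0, 1, -1/2, 1, -241/120, 14/3, -60479/5040, …
ICs: h(0) = 0, h′(0) = 0, h′′(0) = 2, h′′′(0) = -3.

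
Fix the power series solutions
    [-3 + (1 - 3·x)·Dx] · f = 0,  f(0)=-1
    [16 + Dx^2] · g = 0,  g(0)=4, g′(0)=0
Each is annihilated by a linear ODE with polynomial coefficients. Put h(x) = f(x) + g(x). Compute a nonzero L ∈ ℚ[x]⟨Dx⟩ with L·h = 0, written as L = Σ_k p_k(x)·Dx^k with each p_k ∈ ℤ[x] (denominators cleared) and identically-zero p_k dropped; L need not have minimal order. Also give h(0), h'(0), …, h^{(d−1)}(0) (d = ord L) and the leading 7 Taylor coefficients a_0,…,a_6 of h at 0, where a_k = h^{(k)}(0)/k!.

f: a_k = -1, -3, -9, -27, -81, -243, -729, …
g: a_k = 4, 0, -32, 0, 128/3, 0, -1024/45, …
f+g: L₀ = lclm(L_f,L_g), ord ≤ 1+2.
L = (1680 - 2304·x + 3456·x^2) + (-272 + 1584·x - 3456·x^2 + 3456·x^3)·Dx + (105 - 144·x + 216·x^2)·Dx^2 + (-17 + 99·x - 216·x^2 + 216·x^3)·Dx^3  (order 3).
h: a_k = 3, -3, -41, -27, -115/3, -243, -33829/45, …
ICs: h(0) = 3, h′(0) = -3, h′′(0) = -82.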